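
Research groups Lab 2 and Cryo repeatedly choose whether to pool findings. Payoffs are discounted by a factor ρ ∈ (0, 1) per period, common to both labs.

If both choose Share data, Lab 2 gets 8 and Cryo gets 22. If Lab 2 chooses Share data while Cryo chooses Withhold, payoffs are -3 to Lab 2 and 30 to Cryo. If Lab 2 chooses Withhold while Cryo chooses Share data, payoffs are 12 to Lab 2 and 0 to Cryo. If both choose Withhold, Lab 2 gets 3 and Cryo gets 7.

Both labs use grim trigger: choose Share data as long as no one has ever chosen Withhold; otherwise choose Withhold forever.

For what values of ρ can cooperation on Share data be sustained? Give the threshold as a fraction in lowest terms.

4/9

For Lab 2: deviation gain 12−8 = 4, per-period punishment loss 8−3 = 5. IC gives ρ ≥ 4/9.
For Cryo: gain 8, loss 15 per period, so ρ ≥ 8/23.
The tighter constraint is Lab 2's, so cooperation needs ρ ≥ 4/9.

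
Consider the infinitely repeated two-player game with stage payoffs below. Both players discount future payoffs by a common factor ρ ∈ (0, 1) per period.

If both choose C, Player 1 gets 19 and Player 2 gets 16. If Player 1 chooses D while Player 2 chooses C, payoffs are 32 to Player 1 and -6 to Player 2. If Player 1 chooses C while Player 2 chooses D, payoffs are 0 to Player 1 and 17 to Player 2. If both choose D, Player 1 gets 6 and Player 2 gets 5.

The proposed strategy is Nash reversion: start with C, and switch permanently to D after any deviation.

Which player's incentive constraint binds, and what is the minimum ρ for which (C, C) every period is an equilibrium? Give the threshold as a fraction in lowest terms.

Player 1; ρ ≥ 1/2

For Player 1: deviation gain 32−19 = 13, per-period punishment loss 19−6 = 13. IC gives ρ ≥ 13/26 = 1/2.
For Player 2: gain 1, loss 11 per period, so ρ ≥ 1/12.
The tighter constraint is Player 1's, so cooperation needs ρ ≥ 1/2.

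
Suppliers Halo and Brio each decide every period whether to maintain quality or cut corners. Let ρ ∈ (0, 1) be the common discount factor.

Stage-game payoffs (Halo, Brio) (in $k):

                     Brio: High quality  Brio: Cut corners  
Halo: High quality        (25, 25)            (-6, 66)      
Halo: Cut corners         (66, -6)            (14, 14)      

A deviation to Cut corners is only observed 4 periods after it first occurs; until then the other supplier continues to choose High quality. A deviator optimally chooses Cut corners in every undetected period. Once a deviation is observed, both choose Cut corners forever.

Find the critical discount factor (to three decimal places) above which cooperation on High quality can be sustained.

0.942

Deviating for the 4 undetected periods gains 66−25 = 41 per period over cooperation, then loses 25−14 = 11 per period forever once punishment starts.
Gain: 41(1 + ρ + … + ρ^3); loss: 11·ρ^4/(1−ρ).
No profitable deviation ⇔ 41(1−ρ^4) ≤ 11·ρ^4, i.e. ρ^4 ≥ 41/(41+11) = 41/52.
Hence ρ ≥ (41/52)^(1/4) ≈ 0.942.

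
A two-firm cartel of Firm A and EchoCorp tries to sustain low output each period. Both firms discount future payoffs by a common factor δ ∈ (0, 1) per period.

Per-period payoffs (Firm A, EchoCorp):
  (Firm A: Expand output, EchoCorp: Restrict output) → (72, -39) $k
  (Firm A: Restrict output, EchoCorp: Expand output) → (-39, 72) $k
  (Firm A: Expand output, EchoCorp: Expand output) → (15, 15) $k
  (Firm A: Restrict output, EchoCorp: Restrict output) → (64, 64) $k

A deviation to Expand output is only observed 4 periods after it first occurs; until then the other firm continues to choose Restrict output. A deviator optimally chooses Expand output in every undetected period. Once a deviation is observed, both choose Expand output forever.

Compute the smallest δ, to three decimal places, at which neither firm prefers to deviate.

A deviator earns 72 for 4 periods, then 15 forever; cooperating earns 64 forever. Multiplying the IC by (1−δ):
64 ≥ 72(1−δ^4) + 15δ^4, so 57·δ^4 ≥ 8 and δ^4 ≥ 8/57.
δ ≥ (8/57)^(1/4) ≈ 0.612.

0.612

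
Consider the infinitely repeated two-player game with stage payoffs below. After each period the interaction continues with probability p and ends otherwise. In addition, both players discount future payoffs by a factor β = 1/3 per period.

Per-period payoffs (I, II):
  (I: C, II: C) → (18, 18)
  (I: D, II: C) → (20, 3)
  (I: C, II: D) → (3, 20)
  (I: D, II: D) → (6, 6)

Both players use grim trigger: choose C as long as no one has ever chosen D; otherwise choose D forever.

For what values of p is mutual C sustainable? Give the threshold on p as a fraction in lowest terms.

3/7

Expected continuation weight on next period's payoff is β·p = 1/3·p, which plays the role of the discount factor.
Cooperation requires 1/3·p ≥ (20−18)/(20−6) = 1/7, hence p ≥ 3/7.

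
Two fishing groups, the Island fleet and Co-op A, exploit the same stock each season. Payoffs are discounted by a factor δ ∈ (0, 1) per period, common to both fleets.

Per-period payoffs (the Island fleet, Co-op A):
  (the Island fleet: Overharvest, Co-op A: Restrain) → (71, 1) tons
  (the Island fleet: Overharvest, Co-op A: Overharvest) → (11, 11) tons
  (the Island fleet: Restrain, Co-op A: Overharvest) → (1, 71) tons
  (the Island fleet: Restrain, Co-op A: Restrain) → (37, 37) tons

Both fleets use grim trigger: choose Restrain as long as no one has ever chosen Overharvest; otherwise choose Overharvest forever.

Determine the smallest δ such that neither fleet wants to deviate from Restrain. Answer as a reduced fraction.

37/(1−δ) ≥ 71 + 11δ/(1−δ)
37 ≥ 71 − 60δ
δ ≥ 34/60 = 17/30.

17/30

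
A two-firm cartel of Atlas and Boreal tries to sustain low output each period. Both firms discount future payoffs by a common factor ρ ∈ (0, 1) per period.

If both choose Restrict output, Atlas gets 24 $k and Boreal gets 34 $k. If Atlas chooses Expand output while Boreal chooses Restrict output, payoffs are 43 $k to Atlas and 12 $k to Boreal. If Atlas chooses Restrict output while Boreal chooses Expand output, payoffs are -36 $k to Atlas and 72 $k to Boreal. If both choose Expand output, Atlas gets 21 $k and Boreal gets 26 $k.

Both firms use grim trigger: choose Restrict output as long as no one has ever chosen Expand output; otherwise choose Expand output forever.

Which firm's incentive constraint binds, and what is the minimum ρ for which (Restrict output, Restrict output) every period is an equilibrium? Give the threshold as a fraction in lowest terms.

Atlas: cooperation gives 24 each period; deviation gives 43 once then 21 forever.
  24/(1−ρ) ≥ 43 + 21ρ/(1−ρ) ⇒ ρ ≥ 19/22.
Boreal: cooperation gives 34 each period; deviation gives 72 once then 26 forever.
  ρ ≥ 38/46 = 19/23.
Both must hold, so the binding constraint is Atlas's: ρ ≥ 19/22.

Atlas; ρ ≥ 19/22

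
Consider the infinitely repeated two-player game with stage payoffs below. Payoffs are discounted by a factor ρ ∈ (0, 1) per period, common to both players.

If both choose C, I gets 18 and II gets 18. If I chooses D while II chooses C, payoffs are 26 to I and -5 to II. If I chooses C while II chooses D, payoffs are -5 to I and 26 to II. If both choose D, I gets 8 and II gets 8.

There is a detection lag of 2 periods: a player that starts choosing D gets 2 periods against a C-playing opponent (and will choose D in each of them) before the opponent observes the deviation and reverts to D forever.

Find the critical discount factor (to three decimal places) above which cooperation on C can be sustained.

0.667

The best deviation is to choose D for all 2 undetected periods, earning 26 each, then 8 forever once detected.
Deviation value: 26(1−ρ^2)/(1−ρ) + 8ρ^2/(1−ρ); cooperation value: 18/(1−ρ).
IC: 18 ≥ 26(1−ρ^2) + 8ρ^2 = 26 − 18ρ^2.
So ρ^2 ≥ 8/18 = 4/9, giving ρ ≥ (4/9)^(1/2) ≈ 0.667.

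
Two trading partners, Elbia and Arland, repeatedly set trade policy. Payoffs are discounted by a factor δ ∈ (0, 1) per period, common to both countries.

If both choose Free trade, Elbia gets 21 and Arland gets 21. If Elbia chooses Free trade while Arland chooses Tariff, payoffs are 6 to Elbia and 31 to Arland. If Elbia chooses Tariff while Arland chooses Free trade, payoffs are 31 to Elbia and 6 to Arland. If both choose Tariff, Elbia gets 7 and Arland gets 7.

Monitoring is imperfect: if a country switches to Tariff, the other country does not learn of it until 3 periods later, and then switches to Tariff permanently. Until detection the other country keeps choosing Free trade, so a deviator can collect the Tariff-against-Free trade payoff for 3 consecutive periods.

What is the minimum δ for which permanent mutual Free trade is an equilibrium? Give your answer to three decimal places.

0.747

Deviating for the 3 undetected periods gains 31−21 = 10 per period over cooperation, then loses 21−7 = 14 per period forever once punishment starts.
Gain: 10(1 + δ + … + δ^2); loss: 14·δ^3/(1−δ).
No profitable deviation ⇔ 10(1−δ^3) ≤ 14·δ^3, i.e. δ^3 ≥ 10/(10+14) = 5/12.
Hence δ ≥ (5/12)^(1/3) ≈ 0.747.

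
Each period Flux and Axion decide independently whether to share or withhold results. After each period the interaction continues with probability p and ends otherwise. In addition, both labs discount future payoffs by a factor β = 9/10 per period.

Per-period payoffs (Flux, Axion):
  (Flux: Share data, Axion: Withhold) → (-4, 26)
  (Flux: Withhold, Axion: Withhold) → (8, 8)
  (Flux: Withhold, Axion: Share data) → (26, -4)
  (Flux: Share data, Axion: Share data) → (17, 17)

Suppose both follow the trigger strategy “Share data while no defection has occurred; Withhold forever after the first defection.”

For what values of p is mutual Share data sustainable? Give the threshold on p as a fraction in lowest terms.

5/9

With continuation probability p and discount β, the effective per-period discount factor is βp.
Grim-trigger IC: βp ≥ (26−17)/(26−8) = 1/2.
So p ≥ (1/2)/(9/10) = 5/9.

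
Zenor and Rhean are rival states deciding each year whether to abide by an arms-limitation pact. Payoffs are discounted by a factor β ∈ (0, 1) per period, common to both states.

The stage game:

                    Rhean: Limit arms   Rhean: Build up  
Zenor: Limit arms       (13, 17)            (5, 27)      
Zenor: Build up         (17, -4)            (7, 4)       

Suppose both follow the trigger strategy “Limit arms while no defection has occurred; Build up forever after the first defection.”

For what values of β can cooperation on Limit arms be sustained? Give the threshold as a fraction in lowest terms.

10/23

For Zenor: deviation gain 17−13 = 4, per-period punishment loss 13−7 = 6. IC gives β ≥ 4/10 = 2/5.
For Rhean: gain 10, loss 13 per period, so β ≥ 10/23.
The tighter constraint is Rhean's, so cooperation needs β ≥ 10/23.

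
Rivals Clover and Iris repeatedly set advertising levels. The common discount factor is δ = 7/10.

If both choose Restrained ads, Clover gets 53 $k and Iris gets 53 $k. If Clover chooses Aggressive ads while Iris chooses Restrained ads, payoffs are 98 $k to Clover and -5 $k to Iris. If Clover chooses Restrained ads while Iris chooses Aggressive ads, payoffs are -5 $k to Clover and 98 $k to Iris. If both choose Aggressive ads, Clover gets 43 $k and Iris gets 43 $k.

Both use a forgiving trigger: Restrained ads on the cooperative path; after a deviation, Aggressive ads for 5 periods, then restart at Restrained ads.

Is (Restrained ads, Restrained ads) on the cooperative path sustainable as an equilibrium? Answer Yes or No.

No

Comparing payoff streams over the 6 periods until play realigns: cooperate → 53(1+δ+…+δ^5); deviate → 98 + 43(δ+…+δ^5).
Cooperation is sustained iff (53−43)(δ+…+δ^5) ≥ 98−53.
δ+…+δ^5 = 7/10·(1−(7/10)^5)/(1−7/10) = 1.9412, and (98−53)/(53−43) = 4.5000.
1.9412 < 4.5000, so cooperation is not sustainable.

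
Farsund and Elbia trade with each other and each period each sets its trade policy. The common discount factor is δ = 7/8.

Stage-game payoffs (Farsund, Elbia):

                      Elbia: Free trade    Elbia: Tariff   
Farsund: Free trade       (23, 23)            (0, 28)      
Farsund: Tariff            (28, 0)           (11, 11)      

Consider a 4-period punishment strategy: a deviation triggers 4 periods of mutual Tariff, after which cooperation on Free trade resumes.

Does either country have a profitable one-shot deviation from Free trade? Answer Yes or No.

A one-shot deviation gives 28 now, then 11 for 4 periods, then back to 23.
Gain from deviating: (28−23) today; loss: (23−11) in each of the next 4 periods.
No-deviation condition: (23−11)(δ+…+δ^4) ≥ 28−23, i.e. δ+…+δ^4 ≥ 5/12.
At δ = 7/8: δ+…+δ^4 = 2.8967 ≥ 0.4167.
So cooperation is sustainable.

No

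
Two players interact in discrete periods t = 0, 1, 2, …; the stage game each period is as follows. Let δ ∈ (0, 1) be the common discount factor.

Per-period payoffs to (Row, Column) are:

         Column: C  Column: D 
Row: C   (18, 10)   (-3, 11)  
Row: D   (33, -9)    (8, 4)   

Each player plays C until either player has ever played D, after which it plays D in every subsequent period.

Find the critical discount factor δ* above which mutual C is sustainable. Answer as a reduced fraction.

3/5

For Row: deviation gain 33−18 = 15, per-period punishment loss 18−8 = 10. IC gives δ ≥ 15/25 = 3/5.
For Column: gain 1, loss 6 per period, so δ ≥ 1/7.
The tighter constraint is Row's, so cooperation needs δ ≥ 3/5.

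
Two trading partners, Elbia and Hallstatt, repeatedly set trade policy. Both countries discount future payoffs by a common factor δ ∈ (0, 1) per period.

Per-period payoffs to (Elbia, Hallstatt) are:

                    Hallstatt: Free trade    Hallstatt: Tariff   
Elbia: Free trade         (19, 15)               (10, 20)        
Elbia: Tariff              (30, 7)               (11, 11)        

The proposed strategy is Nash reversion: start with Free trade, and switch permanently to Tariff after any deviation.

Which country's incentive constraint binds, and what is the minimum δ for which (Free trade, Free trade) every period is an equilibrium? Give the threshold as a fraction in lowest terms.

Elbia; δ ≥ 11/19

For Elbia: deviation gain 30−19 = 11, per-period punishment loss 19−11 = 8. IC gives δ ≥ 11/19.
For Hallstatt: gain 5, loss 4 per period, so δ ≥ 5/9.
The tighter constraint is Elbia's, so cooperation needs δ ≥ 11/19.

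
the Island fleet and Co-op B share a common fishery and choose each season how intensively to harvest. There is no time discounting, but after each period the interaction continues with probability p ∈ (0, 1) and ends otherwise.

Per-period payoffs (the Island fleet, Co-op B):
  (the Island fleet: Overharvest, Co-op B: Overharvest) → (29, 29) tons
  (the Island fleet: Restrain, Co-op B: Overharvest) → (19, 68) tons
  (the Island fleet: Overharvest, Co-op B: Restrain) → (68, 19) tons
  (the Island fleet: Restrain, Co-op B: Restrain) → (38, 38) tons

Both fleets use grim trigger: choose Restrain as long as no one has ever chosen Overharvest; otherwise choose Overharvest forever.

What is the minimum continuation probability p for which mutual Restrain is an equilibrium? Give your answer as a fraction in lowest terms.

With no time discounting, the continuation probability p plays the role of the discount factor.
Grim-trigger IC: 38/(1−p) ≥ 68 + 29p/(1−p) ⇒ p ≥ (68−38)/(68−29) = 10/13.

10/13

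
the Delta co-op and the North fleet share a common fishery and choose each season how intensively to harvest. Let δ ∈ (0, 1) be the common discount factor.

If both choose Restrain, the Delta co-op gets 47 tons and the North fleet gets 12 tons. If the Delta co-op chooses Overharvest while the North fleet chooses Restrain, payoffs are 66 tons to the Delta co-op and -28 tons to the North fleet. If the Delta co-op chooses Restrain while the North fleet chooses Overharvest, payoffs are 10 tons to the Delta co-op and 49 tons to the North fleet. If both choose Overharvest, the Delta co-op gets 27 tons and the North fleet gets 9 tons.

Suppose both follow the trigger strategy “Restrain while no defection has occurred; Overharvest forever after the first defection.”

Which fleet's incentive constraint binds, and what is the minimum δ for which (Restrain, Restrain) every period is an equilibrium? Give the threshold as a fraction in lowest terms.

For the Delta co-op: deviation gain 66−47 = 19, per-period punishment loss 47−27 = 20. IC gives δ ≥ 19/39.
For the North fleet: gain 37, loss 3 per period, so δ ≥ 37/40.
The tighter constraint is the North fleet's, so cooperation needs δ ≥ 37/40.

the North fleet; δ ≥ 37/40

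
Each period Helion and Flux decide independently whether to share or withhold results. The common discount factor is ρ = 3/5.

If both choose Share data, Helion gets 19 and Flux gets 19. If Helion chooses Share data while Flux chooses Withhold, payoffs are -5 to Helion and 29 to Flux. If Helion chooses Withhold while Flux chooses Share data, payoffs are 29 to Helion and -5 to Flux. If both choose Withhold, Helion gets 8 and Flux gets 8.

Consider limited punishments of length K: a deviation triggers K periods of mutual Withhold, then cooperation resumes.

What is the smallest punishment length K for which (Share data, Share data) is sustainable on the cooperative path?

2

No profitable deviation requires (19−8)(ρ+…+ρ^K) ≥ 29−19, i.e. ρ+…+ρ^K ≥ 10/11 ≈ 0.9091.
With ρ = 3/5, the partial sums are K=1: 0.6000, K=2: 0.9600.
K = 2 is the first length at which the sum reaches 0.9091.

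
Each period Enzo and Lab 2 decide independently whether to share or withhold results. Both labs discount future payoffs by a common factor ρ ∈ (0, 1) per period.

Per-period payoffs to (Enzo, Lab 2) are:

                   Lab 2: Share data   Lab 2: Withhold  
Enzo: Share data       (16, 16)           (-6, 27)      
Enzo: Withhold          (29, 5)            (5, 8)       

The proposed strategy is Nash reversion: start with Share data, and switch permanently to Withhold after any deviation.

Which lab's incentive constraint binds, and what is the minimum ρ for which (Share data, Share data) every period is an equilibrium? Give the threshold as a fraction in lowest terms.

Lab 2; ρ ≥ 11/19

For Enzo: deviation gain 29−16 = 13, per-period punishment loss 16−5 = 11. IC gives ρ ≥ 13/24.
For Lab 2: gain 11, loss 8 per period, so ρ ≥ 11/19.
The tighter constraint is Lab 2's, so cooperation needs ρ ≥ 11/19.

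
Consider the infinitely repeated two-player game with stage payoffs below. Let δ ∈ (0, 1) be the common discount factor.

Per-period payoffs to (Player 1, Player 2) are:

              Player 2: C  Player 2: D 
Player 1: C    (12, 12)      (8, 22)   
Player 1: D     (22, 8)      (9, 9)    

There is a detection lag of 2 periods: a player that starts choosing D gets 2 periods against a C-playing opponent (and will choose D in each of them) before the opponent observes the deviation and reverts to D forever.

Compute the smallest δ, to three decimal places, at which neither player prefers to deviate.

0.877

A deviator earns 22 for 2 periods, then 9 forever; cooperating earns 12 forever. Multiplying the IC by (1−δ):
12 ≥ 22(1−δ^2) + 9δ^2, so 13·δ^2 ≥ 10 and δ^2 ≥ 10/13.
δ ≥ (10/13)^(1/2) ≈ 0.877.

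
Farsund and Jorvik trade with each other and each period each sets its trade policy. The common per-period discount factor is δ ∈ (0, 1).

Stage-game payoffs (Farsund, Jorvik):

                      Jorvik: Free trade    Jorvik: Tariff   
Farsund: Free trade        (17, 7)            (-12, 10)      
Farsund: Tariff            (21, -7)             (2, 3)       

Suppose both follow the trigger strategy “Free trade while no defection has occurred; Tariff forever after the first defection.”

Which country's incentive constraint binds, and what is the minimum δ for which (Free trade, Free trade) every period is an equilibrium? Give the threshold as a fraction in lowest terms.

Jorvik; δ ≥ 3/7

For Farsund: deviation gain 21−17 = 4, per-period punishment loss 17−2 = 15. IC gives δ ≥ 4/19.
For Jorvik: gain 3, loss 4 per period, so δ ≥ 3/7.
The tighter constraint is Jorvik's, so cooperation needs δ ≥ 3/7.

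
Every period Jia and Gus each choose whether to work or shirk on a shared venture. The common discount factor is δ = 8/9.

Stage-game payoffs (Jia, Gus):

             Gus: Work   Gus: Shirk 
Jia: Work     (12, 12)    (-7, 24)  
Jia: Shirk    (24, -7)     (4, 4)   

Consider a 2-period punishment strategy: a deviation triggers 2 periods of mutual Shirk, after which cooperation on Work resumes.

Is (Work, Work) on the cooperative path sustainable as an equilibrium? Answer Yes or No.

A one-shot deviation gives 24 now, then 4 for 2 periods, then back to 12.
Gain from deviating: (24−12) today; loss: (12−4) in each of the next 2 periods.
No-deviation condition: (12−4)(δ+…+δ^2) ≥ 24−12, i.e. δ+…+δ^2 ≥ 3/2.
At δ = 8/9: δ+…+δ^2 = 1.6790 ≥ 1.5000.
So cooperation is sustainable.

Yes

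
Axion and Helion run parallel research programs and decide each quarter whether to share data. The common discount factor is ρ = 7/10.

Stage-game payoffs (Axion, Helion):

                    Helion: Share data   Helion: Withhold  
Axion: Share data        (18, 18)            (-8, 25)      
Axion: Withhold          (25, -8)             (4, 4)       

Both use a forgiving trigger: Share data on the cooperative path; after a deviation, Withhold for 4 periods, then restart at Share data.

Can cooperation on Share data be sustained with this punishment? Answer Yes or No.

Comparing payoff streams over the 5 periods until play realigns: cooperate → 18(1+ρ+…+ρ^4); deviate → 25 + 4(ρ+…+ρ^4).
Cooperation is sustained iff (18−4)(ρ+…+ρ^4) ≥ 25−18.
ρ+…+ρ^4 = 7/10·(1−(7/10)^4)/(1−7/10) = 1.7731, and (25−18)/(18−4) = 0.5000.
1.7731 ≥ 0.5000, so cooperation is sustainable.

Yes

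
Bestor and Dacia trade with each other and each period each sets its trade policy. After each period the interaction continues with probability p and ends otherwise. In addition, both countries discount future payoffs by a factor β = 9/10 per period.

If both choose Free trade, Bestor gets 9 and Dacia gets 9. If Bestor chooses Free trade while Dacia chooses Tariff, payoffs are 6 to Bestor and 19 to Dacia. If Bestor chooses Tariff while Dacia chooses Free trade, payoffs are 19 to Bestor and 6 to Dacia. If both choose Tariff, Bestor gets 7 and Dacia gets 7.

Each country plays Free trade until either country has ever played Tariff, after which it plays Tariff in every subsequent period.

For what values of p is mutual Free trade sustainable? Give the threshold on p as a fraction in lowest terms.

25/27

Expected continuation weight on next period's payoff is β·p = 9/10·p, which plays the role of the discount factor.
Cooperation requires 9/10·p ≥ (19−9)/(19−7) = 5/6, hence p ≥ 25/27.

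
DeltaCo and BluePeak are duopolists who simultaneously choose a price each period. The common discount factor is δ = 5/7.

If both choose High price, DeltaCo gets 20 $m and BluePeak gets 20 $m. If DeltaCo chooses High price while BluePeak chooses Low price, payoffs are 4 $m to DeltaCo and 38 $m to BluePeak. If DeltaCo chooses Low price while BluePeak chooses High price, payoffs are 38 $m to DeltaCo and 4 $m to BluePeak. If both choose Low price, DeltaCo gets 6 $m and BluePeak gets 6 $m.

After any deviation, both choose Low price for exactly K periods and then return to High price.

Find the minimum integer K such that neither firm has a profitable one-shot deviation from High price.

Need Σ_{k=1}^{K} δ^k ≥ (38−20)/(20−6) = 1.2857 at δ = 5/7.
At K = 2 the sum is 1.2245 < 1.2857; at K = 3 it is 1.5889 ≥ 1.2857.
So the minimum punishment length is K = 3.

3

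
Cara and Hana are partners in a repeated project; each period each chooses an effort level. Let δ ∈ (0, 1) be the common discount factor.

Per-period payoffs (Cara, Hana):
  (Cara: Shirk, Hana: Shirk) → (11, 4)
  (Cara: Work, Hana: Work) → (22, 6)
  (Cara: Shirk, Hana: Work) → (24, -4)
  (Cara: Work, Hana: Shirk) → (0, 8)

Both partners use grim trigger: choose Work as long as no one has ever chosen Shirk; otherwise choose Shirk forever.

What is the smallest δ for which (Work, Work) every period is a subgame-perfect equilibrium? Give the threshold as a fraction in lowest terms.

1/2

Cara's threshold: (24−22)/(24−11) = 2/13.
Hana's threshold: (8−6)/(8−4) = 1/2.
2/13 < 1/2, so Hana binds and δ* = 1/2.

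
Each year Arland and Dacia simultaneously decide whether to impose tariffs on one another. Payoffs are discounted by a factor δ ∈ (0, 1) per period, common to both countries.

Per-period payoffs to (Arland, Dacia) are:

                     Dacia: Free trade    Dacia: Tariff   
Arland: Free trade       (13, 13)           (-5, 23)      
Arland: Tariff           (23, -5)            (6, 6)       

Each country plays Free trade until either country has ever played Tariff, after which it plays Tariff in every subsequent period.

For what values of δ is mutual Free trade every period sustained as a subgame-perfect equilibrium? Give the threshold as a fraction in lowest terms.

10/17

One-period gain from deviating is 23 − 13 = 10. The loss is 13 − 6 = 7 in every subsequent period, with present value 7·δ/(1−δ).
Deviation is unprofitable when 7·δ/(1−δ) ≥ 10, i.e. δ/(1−δ) ≥ 10/7.
Equivalently δ ≥ 10/(10+7) = 10/17.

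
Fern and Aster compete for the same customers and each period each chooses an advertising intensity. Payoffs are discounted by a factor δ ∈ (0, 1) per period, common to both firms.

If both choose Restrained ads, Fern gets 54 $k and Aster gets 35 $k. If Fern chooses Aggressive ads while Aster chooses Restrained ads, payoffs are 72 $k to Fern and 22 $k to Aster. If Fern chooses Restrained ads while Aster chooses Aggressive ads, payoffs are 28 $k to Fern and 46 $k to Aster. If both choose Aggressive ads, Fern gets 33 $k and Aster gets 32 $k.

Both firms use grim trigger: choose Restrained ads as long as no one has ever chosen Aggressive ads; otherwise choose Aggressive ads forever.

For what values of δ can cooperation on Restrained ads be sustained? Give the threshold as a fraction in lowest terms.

For Fern: deviation gain 72−54 = 18, per-period punishment loss 54−33 = 21. IC gives δ ≥ 18/39 = 6/13.
For Aster: gain 11, loss 3 per period, so δ ≥ 11/14.
The tighter constraint is Aster's, so cooperation needs δ ≥ 11/14.

11/14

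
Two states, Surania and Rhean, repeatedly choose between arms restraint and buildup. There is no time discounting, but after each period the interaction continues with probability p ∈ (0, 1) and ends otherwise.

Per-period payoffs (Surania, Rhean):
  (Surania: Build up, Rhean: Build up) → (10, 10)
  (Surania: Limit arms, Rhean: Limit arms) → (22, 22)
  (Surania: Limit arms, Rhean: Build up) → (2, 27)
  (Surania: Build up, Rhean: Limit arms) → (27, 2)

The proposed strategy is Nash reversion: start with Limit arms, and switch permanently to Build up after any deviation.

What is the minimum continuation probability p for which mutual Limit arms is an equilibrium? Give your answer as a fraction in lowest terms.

Expected cooperation value is 22 + p·22 + p²·22 + … = 22/(1−p); deviation gives 27 + p·10/(1−p).
22 ≥ 27(1−p) + 10p ⇒ 17p ≥ 5 ⇒ p ≥ 5/17.

5/17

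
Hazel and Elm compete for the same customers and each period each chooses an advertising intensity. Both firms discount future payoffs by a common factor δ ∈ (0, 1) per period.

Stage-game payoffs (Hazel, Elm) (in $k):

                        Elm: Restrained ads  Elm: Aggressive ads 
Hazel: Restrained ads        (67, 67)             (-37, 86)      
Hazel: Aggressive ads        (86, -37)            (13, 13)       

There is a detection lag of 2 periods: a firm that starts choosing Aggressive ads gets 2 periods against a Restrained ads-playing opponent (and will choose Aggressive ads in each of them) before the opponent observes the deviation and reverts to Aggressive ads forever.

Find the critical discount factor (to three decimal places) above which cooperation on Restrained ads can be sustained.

Deviating for the 2 undetected periods gains 86−67 = 19 per period over cooperation, then loses 67−13 = 54 per period forever once punishment starts.
Gain: 19(1 + δ + … + δ^1); loss: 54·δ^2/(1−δ).
No profitable deviation ⇔ 19(1−δ^2) ≤ 54·δ^2, i.e. δ^2 ≥ 19/(19+54) = 19/73.
Hence δ ≥ (19/73)^(1/2) ≈ 0.510.

0.510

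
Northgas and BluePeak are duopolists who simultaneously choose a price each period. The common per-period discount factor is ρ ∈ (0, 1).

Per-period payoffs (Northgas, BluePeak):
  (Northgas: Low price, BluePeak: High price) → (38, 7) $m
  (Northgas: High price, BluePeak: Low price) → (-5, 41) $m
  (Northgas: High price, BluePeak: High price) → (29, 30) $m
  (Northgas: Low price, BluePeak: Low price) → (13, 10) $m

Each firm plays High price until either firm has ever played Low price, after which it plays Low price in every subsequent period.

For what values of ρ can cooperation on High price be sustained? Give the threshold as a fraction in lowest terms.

For Northgas: deviation gain 38−29 = 9, per-period punishment loss 29−13 = 16. IC gives ρ ≥ 9/25.
For BluePeak: gain 11, loss 20 per period, so ρ ≥ 11/31.
The tighter constraint is Northgas's, so cooperation needs ρ ≥ 9/25.

9/25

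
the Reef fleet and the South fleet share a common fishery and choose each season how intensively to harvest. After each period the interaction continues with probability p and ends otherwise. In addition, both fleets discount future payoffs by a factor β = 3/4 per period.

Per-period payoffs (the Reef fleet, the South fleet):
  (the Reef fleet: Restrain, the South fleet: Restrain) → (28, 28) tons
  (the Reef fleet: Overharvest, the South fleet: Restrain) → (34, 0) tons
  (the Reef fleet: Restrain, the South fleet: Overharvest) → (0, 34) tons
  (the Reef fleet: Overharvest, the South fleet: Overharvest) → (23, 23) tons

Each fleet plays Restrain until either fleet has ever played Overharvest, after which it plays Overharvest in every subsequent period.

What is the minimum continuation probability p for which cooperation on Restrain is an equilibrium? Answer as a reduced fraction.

8/11

Expected continuation weight on next period's payoff is β·p = 3/4·p, which plays the role of the discount factor.
Cooperation requires 3/4·p ≥ (34−28)/(34−23) = 6/11, hence p ≥ 8/11.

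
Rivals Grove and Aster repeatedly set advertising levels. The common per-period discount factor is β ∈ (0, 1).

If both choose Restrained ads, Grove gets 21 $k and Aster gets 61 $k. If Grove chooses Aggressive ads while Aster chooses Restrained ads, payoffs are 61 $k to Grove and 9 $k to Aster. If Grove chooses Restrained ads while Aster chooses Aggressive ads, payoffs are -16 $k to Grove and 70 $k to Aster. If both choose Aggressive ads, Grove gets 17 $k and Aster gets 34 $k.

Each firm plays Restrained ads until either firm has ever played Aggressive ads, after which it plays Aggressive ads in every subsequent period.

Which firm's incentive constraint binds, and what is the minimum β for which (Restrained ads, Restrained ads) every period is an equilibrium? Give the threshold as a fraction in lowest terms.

Grove; β ≥ 10/11

Grove: cooperation gives 21 each period; deviation gives 61 once then 17 forever.
  21/(1−β) ≥ 61 + 17β/(1−β) ⇒ β ≥ 40/44 = 10/11.
Aster: cooperation gives 61 each period; deviation gives 70 once then 34 forever.
  β ≥ 9/36 = 1/4.
Both must hold, so the binding constraint is Grove's: β ≥ 10/11.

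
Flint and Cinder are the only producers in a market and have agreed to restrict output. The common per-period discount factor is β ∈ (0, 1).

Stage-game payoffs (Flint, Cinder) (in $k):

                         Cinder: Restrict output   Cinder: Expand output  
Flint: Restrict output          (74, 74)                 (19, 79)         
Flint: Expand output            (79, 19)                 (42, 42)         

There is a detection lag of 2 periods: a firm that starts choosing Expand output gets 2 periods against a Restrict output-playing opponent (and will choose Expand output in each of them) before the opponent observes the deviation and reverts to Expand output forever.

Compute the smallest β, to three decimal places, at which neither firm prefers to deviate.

A deviator earns 79 for 2 periods, then 42 forever; cooperating earns 74 forever. Multiplying the IC by (1−β):
74 ≥ 79(1−β^2) + 42β^2, so 37·β^2 ≥ 5 and β^2 ≥ 5/37.
β ≥ (5/37)^(1/2) ≈ 0.368.

0.368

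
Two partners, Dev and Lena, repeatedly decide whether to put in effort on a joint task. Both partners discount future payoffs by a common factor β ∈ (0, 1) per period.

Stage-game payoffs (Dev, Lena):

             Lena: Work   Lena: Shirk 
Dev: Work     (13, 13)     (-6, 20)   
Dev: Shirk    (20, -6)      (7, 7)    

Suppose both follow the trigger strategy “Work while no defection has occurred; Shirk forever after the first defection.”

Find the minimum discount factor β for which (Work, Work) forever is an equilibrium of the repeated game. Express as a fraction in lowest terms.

7/13

Under grim trigger the critical discount factor is (T−C)/(T−P) with T = 20, C = 13, P = 7.
β* = (20−13)/(20−7) = 7/13.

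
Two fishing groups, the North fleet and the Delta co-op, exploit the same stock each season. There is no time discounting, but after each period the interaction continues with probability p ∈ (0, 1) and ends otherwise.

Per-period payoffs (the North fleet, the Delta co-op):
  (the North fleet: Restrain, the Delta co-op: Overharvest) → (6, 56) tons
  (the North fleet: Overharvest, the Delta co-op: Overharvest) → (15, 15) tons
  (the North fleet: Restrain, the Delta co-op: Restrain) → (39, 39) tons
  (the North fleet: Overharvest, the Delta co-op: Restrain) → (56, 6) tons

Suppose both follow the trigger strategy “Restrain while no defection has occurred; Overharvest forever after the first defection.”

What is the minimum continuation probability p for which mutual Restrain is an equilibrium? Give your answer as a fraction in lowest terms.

With no time discounting, the continuation probability p plays the role of the discount factor.
Grim-trigger IC: 39/(1−p) ≥ 56 + 15p/(1−p) ⇒ p ≥ (56−39)/(56−15) = 17/41.

17/41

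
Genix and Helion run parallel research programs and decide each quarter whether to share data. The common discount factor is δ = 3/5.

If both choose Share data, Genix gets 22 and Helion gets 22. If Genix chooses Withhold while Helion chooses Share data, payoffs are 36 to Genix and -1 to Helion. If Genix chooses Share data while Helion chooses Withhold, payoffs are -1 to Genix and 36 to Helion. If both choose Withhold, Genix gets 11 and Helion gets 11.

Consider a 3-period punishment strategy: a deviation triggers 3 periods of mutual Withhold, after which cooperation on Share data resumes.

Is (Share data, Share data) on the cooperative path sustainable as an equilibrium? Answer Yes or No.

No

IC: δ+…+δ^3 ≥ (36−22)/(22−11) = 14/11.
At δ = 3/5: partial sum = 1.1760 < 1.2727. Cooperation not sustainable.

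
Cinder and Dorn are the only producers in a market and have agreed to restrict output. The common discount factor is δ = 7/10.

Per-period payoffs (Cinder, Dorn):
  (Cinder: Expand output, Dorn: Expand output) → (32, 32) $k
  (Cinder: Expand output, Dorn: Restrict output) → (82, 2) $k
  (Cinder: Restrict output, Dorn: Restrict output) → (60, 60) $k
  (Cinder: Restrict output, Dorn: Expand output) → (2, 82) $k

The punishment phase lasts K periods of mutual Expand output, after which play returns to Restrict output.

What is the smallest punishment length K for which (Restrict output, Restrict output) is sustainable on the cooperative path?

Need Σ_{k=1}^{K} δ^k ≥ (82−60)/(60−32) = 0.7857 at δ = 7/10.
At K = 1 the sum is 0.7000 < 0.7857; at K = 2 it is 1.1900 ≥ 0.7857.
So the minimum punishment length is K = 2.

2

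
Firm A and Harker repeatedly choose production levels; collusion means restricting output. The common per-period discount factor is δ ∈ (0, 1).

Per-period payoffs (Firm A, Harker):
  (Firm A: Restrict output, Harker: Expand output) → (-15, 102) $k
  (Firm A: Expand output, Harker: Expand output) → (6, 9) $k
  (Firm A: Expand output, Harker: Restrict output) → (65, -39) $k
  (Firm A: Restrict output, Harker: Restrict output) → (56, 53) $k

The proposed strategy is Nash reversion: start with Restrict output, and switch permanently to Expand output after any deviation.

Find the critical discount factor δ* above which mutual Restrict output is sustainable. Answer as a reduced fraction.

Firm A: cooperation gives 56 each period; deviation gives 65 once then 6 forever.
  56/(1−δ) ≥ 65 + 6δ/(1−δ) ⇒ δ ≥ 9/59.
Harker: cooperation gives 53 each period; deviation gives 102 once then 9 forever.
  δ ≥ 49/93.
Both must hold, so the binding constraint is Harker's: δ ≥ 49/93.

49/93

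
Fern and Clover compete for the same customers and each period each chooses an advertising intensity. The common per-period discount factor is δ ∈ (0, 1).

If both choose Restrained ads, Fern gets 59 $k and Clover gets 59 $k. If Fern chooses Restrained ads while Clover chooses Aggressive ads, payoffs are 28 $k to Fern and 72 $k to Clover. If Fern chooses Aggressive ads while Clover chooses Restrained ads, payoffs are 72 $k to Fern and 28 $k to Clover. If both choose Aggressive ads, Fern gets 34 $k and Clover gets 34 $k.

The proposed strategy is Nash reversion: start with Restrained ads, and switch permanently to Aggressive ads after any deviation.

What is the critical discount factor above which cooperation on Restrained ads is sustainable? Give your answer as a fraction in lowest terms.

13/38

Cooperation forever yields 59 each period: 59/(1−δ).
Deviating yields 72 once, then 34 forever: 72 + 34δ/(1−δ).
No profitable deviation requires 59/(1−δ) ≥ 72 + 34δ/(1−δ).
Multiplying by (1−δ): 59 ≥ 72(1−δ) + 34δ = 72 − 38δ.
So 38δ ≥ 13, i.e. δ ≥ 13/38.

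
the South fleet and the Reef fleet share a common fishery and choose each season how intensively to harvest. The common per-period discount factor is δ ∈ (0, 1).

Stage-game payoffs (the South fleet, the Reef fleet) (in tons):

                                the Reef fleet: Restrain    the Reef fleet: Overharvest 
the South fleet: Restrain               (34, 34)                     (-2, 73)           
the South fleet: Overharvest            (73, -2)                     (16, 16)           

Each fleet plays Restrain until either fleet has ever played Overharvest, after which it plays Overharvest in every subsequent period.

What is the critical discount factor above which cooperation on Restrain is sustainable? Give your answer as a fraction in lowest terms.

Under grim trigger the critical discount factor is (T−C)/(T−P) with T = 73, C = 34, P = 16.
δ* = (73−34)/(73−16) = 39/57 = 13/19.

13/19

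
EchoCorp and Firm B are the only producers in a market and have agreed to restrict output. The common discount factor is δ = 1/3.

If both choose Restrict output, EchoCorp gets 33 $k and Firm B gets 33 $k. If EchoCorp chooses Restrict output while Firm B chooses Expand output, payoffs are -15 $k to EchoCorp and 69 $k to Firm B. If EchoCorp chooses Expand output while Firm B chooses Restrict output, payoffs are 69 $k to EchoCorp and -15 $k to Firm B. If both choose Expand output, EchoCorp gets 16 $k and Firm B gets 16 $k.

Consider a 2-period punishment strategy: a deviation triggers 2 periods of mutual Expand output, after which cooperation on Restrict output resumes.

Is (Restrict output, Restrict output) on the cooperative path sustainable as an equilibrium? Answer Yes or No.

A one-shot deviation gives 69 now, then 16 for 2 periods, then back to 33.
Gain from deviating: (69−33) today; loss: (33−16) in each of the next 2 periods.
No-deviation condition: (33−16)(δ+…+δ^2) ≥ 69−33, i.e. δ+…+δ^2 ≥ 36/17.
At δ = 1/3: δ+…+δ^2 = 0.4444 < 2.1176.
So cooperation is not sustainable.

No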